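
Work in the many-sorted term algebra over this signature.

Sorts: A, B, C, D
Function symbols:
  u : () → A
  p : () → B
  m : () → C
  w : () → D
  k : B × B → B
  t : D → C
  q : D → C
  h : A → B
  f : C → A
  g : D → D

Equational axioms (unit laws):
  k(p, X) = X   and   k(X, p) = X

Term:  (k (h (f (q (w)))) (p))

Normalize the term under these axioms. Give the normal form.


normal form = (h (f (q (w))))

1. (k (h (f (q (w)))) (p))  →  (h (f (q (w))))


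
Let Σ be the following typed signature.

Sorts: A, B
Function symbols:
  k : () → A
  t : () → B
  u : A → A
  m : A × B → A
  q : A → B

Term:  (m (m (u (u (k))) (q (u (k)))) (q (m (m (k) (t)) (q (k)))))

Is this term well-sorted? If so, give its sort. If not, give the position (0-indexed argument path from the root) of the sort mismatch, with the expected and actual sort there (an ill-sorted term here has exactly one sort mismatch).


        (k) : A
      (u (k)) : A
    (u (u (k))) : A
        (k) : A
      (u (k)) : A
    (q (u (k))) : B
  (m (u (u (k))) (q (u (k)))) : A
        (k) : A
        (t) : B
      (m (k) (t)) : A
        (k) : A
      (q (k)) : B
    (m (m (k) (t)) (q (k))) : A
  (q (m (m (k) (t)) (q (k)))) : B
(m (m (u (u (k))) (q (u (k)))) (q (m (m (k) (t)) (q (k))))) : A

well-sorted; sort = A


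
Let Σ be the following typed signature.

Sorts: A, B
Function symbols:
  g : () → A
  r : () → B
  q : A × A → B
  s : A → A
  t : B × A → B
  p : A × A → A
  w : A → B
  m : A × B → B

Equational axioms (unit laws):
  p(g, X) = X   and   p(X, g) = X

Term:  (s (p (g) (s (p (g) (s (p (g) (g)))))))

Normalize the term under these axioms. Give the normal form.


normal form = (s (s (s (g))))

1. (s (p (g) (s (p (g) (s (p (g) (g)))))))  →  (s (s (p (g) (s (p (g) (g))))))
2. (s (s (p (g) (s (p (g) (g))))))  →  (s (s (s (p (g) (g)))))
3. (s (s (s (p (g) (g)))))  →  (s (s (s (g))))


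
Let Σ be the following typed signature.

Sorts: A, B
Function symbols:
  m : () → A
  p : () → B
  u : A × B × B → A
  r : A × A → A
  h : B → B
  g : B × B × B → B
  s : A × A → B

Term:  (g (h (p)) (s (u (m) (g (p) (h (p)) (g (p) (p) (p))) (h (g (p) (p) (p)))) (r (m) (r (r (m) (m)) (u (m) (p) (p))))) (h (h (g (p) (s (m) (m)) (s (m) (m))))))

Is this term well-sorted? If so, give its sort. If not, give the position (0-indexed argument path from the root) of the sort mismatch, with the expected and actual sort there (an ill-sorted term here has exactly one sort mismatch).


well-sorted; sort = B

    (p) : B
  (h (p)) : B
      (m) : A
        (p) : B
          (p) : B
        (h (p)) : B
          (p) : B
          (p) : B
          (p) : B
        (g (p) (p) (p)) : B
      (g (p) (h (p)) (g (p) (p) (p))) : B
          (p) : B
          (p) : B
          (p) : B
        (g (p) (p) (p)) : B
      (h (g (p) (p) (p))) : B
    (u (m) (g (p) (h (p)) (g (p) (p) (p))) (h (g (p) (p) (p)))) : A
      (m) : A
          (m) : A
          (m) : A
        (r (m) (m)) : A
          (m) : A
          (p) : B
          (p) : B
        (u (m) (p) (p)) : A
      (r (r (m) (m)) (u (m) (p) (p))) : A
    (r (m) (r (r (m) (m)) (u (m) (p) (p)))) : A
  (s (u (m) (g (p) (h (p)) (g (p) (p) (p))) (h (g (p) (p) (p)))) (r (m) (r (r (m) (m)) (u (m) (p) (p))))) : B
        (p) : B
          (m) : A
          (m) : A
        (s (m) (m)) : B
          (m) : A
          (m) : A
        (s (m) (m)) : B
      (g (p) (s (m) (m)) (s (m) (m))) : B
    (h (g (p) (s (m) (m)) (s (m) (m)))) : B
  (h (h (g (p) (s (m) (m)) (s (m) (m))))) : B
(g (h (p)) (s (u (m) (g (p) (h (p)) (g (p) (p) (p))) (h (g (p) (p) (p)))) (r (m) (r (r (m) (m)) (u (m) (p) (p))))) (h (h (g (p) (s (m) (m)) (s (m) (m)))))) : B


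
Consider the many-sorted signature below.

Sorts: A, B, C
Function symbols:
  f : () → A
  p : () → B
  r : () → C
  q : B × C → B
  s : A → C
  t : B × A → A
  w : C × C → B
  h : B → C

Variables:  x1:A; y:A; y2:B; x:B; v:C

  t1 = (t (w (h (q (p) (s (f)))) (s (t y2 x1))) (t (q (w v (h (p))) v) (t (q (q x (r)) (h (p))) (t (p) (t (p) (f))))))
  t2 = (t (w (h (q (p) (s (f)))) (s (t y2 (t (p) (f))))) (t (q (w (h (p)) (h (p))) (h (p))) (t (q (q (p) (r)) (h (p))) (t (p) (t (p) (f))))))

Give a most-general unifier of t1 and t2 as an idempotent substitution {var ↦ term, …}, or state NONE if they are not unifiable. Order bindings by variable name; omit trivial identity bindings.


{v ↦ (h (p)), x ↦ (p), x1 ↦ (t (p) (f))}


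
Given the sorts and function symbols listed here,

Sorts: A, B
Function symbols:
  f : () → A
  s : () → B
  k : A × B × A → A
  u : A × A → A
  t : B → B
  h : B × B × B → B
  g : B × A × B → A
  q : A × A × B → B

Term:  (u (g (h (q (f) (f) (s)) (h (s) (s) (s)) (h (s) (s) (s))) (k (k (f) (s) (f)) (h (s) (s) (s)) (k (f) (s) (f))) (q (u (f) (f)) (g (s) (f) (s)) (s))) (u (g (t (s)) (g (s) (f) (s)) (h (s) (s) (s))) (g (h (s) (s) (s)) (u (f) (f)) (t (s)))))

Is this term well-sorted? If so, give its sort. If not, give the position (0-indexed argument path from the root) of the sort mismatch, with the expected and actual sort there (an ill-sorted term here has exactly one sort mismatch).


        (f) : A
        (f) : A
        (s) : B
      (q (f) (f) (s)) : B
        (s) : B
        (s) : B
        (s) : B
      (h (s) (s) (s)) : B
        (s) : B
        (s) : B
        (s) : B
      (h (s) (s) (s)) : B
    (h (q (f) (f) (s)) (h (s) (s) (s)) (h (s) (s) (s))) : B
        (f) : A
        (s) : B
        (f) : A
      (k (f) (s) (f)) : A
        (s) : B
        (s) : B
        (s) : B
      (h (s) (s) (s)) : B
        (f) : A
        (s) : B
        (f) : A
      (k (f) (s) (f)) : A
    (k (k (f) (s) (f)) (h (s) (s) (s)) (k (f) (s) (f))) : A
        (f) : A
        (f) : A
      (u (f) (f)) : A
        (s) : B
        (f) : A
        (s) : B
      (g (s) (f) (s)) : A
      (s) : B
    (q (u (f) (f)) (g (s) (f) (s)) (s)) : B
  (g (h (q (f) (f) (s)) (h (s) (s) (s)) (h (s) (s) (s))) (k (k (f) (s) (f)) (h (s) (s) (s)) (k (f) (s) (f))) (q (u (f) (f)) (g (s) (f) (s)) (s))) : A
        (s) : B
      (t (s)) : B
        (s) : B
        (f) : A
        (s) : B
      (g (s) (f) (s)) : A
        (s) : B
        (s) : B
        (s) : B
      (h (s) (s) (s)) : B
    (g (t (s)) (g (s) (f) (s)) (h (s) (s) (s))) : A
        (s) : B
        (s) : B
        (s) : B
      (h (s) (s) (s)) : B
        (f) : A
        (f) : A
      (u (f) (f)) : A
        (s) : B
      (t (s)) : B
    (g (h (s) (s) (s)) (u (f) (f)) (t (s))) : A
  (u (g (t (s)) (g (s) (f) (s)) (h (s) (s) (s))) (g (h (s) (s) (s)) (u (f) (f)) (t (s)))) : A
(u (g (h (q (f) (f) (s)) (h (s) (s) (s)) (h (s) (s) (s))) (k (k (f) (s) (f)) (h (s) (s) (s)) (k (f) (s) (f))) (q (u (f) (f)) (g (s) (f) (s)) (s))) (u (g (t (s)) (g (s) (f) (s)) (h (s) (s) (s))) (g (h (s) (s) (s)) (u (f) (f)) (t (s))))) : A

well-sorted; sort = A


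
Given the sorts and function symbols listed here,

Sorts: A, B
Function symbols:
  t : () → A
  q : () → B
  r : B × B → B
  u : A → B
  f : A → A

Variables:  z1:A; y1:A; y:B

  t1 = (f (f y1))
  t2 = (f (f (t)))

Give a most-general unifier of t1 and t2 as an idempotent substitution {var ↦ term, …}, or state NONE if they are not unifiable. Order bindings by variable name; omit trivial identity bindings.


{y1 ↦ (t)}


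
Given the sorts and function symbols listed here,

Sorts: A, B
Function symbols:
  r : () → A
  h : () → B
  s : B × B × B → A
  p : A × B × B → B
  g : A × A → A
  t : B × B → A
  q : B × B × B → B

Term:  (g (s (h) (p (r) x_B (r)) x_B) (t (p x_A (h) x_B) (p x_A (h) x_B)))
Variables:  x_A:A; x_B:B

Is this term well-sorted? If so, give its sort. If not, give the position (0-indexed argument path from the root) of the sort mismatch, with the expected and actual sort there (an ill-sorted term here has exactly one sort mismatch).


    (h) : B
      (r) : A
      x_B : B
      (r) : A
    (p (r) x_B (r)) : ✗ arg 2 at [0, 1, 2] has sort A, expected B
    x_B : B
      x_A : A
      (h) : B
      x_B : B
    (p x_A (h) x_B) : B
      x_A : A
      (h) : B
      x_B : B
    (p x_A (h) x_B) : B
  (t (p x_A (h) x_B) (p x_A (h) x_B)) : A

ill-sorted at position [0, 1, 2]: expected B, got A


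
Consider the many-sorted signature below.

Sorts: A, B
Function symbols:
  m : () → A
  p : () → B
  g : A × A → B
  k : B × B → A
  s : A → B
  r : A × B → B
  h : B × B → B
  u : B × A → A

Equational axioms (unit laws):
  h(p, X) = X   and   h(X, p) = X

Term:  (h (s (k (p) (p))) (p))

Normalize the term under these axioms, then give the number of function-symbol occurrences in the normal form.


1. (h (s (k (p) (p))) (p))  →  (s (k (p) (p)))
normal form: (s (k (p) (p)))

size = 4


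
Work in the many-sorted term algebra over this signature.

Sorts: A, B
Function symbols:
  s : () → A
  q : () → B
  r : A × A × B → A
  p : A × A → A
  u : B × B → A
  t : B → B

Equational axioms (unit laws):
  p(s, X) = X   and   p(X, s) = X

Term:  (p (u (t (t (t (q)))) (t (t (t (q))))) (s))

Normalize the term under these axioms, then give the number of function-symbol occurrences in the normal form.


1. (p (u (t (t (t (q)))) (t (t (t (q))))) (s))  →  (u (t (t (t (q)))) (t (t (t (q)))))
normal form: (u (t (t (t (q)))) (t (t (t (q)))))

size = 9


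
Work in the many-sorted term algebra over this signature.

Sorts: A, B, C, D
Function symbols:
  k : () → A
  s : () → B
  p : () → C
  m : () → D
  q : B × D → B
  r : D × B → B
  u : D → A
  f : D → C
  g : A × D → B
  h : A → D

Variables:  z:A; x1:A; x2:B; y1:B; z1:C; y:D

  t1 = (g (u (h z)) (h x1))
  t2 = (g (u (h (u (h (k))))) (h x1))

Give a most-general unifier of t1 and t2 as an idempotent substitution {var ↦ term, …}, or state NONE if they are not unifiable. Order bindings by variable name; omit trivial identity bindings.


{z ↦ (u (h (k)))}


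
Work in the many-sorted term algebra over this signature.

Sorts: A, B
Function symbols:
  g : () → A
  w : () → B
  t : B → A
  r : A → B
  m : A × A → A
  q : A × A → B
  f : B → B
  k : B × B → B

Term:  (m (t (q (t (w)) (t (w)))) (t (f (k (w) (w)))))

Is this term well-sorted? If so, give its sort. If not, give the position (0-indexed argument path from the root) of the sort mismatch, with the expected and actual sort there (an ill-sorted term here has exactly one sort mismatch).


        (w) : B
      (t (w)) : A
        (w) : B
      (t (w)) : A
    (q (t (w)) (t (w))) : B
  (t (q (t (w)) (t (w)))) : A
        (w) : B
        (w) : B
      (k (w) (w)) : B
    (f (k (w) (w))) : B
  (t (f (k (w) (w)))) : A
(m (t (q (t (w)) (t (w)))) (t (f (k (w) (w))))) : A

well-sorted; sort = A


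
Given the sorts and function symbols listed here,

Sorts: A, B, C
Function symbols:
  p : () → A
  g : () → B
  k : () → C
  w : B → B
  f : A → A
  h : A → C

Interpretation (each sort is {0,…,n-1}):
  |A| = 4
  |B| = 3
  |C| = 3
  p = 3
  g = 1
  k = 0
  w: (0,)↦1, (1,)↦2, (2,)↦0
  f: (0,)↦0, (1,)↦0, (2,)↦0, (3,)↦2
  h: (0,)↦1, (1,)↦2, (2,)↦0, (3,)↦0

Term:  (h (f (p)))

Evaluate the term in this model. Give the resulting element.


value = 0

  p = 3
  (f (p)) = f(3,) = 2
  (h (f (p))) = h(2,) = 0


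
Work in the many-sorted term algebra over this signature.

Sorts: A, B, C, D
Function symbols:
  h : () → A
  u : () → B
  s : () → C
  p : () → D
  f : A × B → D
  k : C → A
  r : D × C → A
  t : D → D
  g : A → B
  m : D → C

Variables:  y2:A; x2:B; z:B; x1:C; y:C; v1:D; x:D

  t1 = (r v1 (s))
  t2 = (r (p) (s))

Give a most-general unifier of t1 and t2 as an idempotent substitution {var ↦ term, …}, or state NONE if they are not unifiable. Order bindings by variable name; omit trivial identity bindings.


{v1 ↦ (p)}


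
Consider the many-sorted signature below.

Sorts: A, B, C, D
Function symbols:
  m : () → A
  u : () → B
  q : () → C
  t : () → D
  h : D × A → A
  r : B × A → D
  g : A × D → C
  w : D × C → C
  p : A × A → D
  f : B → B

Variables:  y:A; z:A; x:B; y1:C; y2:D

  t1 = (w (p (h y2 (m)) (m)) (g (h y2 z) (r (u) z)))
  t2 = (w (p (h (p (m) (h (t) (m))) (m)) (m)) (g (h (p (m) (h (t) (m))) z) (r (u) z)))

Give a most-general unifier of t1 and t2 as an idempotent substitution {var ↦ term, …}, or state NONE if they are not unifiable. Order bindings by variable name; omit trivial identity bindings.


{y2 ↦ (p (m) (h (t) (m)))}


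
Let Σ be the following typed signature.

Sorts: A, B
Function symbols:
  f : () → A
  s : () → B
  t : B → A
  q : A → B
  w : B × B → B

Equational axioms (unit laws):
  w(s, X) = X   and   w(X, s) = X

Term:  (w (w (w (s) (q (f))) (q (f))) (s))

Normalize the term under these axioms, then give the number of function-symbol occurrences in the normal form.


1. (w (w (w (s) (q (f))) (q (f))) (s))  →  (w (w (s) (q (f))) (q (f)))
2. (w (w (s) (q (f))) (q (f)))  →  (w (q (f)) (q (f)))
normal form: (w (q (f)) (q (f)))

size = 5


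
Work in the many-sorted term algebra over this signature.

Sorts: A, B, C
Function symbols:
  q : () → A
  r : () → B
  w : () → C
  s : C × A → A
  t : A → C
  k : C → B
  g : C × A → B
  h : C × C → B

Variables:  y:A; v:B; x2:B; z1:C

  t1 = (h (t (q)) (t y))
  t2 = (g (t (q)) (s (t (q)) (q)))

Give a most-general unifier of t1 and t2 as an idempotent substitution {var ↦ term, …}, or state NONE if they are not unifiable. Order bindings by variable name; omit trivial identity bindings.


head clash or occurs-check failure — not unifiable

NONE (not unifiable)


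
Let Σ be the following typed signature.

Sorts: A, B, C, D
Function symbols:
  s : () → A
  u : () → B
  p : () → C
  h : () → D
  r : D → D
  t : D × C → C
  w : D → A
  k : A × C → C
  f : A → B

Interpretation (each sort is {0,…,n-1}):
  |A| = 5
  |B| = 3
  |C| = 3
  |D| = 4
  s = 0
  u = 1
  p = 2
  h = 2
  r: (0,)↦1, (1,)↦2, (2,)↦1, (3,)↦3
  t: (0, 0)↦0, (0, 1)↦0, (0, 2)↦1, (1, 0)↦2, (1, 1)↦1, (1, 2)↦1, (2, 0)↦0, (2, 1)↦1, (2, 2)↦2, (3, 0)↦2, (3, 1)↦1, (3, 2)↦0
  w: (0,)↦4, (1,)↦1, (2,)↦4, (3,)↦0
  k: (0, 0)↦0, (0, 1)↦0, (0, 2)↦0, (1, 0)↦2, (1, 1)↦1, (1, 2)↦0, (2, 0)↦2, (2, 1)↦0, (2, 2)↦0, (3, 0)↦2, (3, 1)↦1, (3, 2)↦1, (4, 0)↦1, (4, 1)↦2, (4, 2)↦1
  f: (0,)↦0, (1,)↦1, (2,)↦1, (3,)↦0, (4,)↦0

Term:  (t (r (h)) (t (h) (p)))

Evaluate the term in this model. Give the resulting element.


  h = 2
  (r (h)) = r(2,) = 1
  h = 2
  p = 2
  (t (h) (p)) = t(2, 2) = 2
  (t (r (h)) (t (h) (p))) = t(1, 2) = 1

value = 1


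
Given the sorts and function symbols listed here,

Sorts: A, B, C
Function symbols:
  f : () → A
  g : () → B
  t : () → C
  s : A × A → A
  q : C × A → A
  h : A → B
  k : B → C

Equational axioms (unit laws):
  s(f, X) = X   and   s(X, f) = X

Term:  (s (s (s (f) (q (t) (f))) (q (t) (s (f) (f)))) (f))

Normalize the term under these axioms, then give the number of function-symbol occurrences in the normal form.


size = 7

1. (s (s (s (f) (q (t) (f))) (q (t) (s (f) (f)))) (f))  →  (s (s (f) (q (t) (f))) (q (t) (s (f) (f))))
2. (s (s (f) (q (t) (f))) (q (t) (s (f) (f))))  →  (s (q (t) (f)) (q (t) (s (f) (f))))
3. (s (q (t) (f)) (q (t) (s (f) (f))))  →  (s (q (t) (f)) (q (t) (f)))
normal form: (s (q (t) (f)) (q (t) (f)))


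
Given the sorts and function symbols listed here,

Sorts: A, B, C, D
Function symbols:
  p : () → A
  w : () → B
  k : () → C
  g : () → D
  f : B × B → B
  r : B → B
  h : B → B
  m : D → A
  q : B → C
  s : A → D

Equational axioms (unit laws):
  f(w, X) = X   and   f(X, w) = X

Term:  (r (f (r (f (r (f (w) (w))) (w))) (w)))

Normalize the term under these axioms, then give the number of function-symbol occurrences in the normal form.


1. (r (f (r (f (r (f (w) (w))) (w))) (w)))  →  (r (r (f (r (f (w) (w))) (w))))
2. (r (r (f (r (f (w) (w))) (w))))  →  (r (r (r (f (w) (w)))))
3. (r (r (r (f (w) (w)))))  →  (r (r (r (w))))
normal form: (r (r (r (w))))

size = 4


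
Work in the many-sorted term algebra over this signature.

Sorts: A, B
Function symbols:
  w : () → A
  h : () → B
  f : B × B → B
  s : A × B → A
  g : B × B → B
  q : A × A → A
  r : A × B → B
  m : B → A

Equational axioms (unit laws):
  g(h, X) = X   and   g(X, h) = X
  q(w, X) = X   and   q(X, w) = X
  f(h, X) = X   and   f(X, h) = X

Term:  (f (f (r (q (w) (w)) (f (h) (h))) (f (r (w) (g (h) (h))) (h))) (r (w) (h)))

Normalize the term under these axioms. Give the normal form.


normal form = (f (f (r (w) (h)) (r (w) (h))) (r (w) (h)))

1. (f (f (r (q (w) (w)) (f (h) (h))) (f (r (w) (g (h) (h))) (h))) (r (w) (h)))  →  (f (f (r (w) (f (h) (h))) (f (r (w) (g (h) (h))) (h))) (r (w) (h)))
2. (f (f (r (w) (f (h) (h))) (f (r (w) (g (h) (h))) (h))) (r (w) (h)))  →  (f (f (r (w) (h)) (f (r (w) (g (h) (h))) (h))) (r (w) (h)))
3. (f (f (r (w) (h)) (f (r (w) (g (h) (h))) (h))) (r (w) (h)))  →  (f (f (r (w) (h)) (r (w) (g (h) (h)))) (r (w) (h)))
4. (f (f (r (w) (h)) (r (w) (g (h) (h)))) (r (w) (h)))  →  (f (f (r (w) (h)) (r (w) (h))) (r (w) (h)))


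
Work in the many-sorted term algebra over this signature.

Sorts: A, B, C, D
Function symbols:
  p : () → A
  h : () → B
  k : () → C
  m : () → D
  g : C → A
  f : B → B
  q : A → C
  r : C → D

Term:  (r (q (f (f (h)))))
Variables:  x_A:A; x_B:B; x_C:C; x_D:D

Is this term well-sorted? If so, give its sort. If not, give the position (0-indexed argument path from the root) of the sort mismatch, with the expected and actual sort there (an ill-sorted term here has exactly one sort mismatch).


ill-sorted at position [0, 0]: expected A, got B

        (h) : B
      (f (h)) : B
    (f (f (h))) : B
  (q (f (f (h)))) : ✗ arg 0 at [0, 0] has sort B, expected A


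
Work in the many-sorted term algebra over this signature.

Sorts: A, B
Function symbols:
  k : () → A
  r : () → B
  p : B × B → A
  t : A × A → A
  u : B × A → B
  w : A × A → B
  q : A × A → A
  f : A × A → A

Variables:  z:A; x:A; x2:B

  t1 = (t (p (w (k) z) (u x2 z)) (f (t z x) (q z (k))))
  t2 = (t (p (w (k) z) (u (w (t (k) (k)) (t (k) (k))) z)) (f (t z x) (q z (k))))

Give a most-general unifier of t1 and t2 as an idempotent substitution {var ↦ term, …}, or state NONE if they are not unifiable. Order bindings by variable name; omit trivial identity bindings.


{x2 ↦ (w (t (k) (k)) (t (k) (k)))}


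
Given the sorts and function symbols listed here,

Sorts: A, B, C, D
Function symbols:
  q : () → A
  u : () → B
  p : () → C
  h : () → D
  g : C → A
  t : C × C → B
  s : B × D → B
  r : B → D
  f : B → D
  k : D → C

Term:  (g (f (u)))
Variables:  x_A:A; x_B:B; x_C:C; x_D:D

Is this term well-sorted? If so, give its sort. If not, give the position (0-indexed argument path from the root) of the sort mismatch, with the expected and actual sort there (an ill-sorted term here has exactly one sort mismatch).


ill-sorted at position [0]: expected C, got D

    (u) : B
  (f (u)) : D
(g (f (u))) : ✗ arg 0 at [0] has sort D, expected C


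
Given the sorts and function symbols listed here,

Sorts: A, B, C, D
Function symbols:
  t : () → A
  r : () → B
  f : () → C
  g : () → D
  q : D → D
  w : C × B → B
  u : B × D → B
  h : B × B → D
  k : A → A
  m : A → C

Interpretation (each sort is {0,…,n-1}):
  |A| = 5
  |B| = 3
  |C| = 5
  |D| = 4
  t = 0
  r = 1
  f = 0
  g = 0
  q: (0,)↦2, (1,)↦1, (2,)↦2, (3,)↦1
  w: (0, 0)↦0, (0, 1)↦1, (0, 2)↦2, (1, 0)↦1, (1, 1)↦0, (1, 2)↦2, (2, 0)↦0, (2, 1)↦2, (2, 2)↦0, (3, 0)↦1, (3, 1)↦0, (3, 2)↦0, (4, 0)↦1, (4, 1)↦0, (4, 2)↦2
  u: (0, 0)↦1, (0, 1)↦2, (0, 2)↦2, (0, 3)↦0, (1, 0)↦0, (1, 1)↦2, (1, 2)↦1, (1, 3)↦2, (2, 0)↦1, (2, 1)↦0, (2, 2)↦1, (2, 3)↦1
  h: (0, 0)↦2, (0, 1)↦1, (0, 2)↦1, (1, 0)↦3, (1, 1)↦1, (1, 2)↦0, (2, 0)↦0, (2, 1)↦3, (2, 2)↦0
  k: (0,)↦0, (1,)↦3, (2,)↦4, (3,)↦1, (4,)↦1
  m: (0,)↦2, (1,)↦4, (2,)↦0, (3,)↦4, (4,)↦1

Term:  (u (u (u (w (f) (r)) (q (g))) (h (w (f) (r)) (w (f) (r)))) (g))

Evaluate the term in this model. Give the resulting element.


  f = 0
  r = 1
  (w (f) (r)) = w(0, 1) = 1
  g = 0
  (q (g)) = q(0,) = 2
  (u (w (f) (r)) (q (g))) = u(1, 2) = 1
  f = 0
  r = 1
  (w (f) (r)) = w(0, 1) = 1
  f = 0
  r = 1
  (w (f) (r)) = w(0, 1) = 1
  (h (w (f) (r)) (w (f) (r))) = h(1, 1) = 1
  (u (u (w (f) (r)) (q (g))) (h (w (f) (r)) (w (f) (r)))) = u(1, 1) = 2
  g = 0
  (u (u (u (w (f) (r)) (q (g))) (h (w (f) (r)) (w (f) (r)))) (g)) = u(2, 0) = 1

value = 1


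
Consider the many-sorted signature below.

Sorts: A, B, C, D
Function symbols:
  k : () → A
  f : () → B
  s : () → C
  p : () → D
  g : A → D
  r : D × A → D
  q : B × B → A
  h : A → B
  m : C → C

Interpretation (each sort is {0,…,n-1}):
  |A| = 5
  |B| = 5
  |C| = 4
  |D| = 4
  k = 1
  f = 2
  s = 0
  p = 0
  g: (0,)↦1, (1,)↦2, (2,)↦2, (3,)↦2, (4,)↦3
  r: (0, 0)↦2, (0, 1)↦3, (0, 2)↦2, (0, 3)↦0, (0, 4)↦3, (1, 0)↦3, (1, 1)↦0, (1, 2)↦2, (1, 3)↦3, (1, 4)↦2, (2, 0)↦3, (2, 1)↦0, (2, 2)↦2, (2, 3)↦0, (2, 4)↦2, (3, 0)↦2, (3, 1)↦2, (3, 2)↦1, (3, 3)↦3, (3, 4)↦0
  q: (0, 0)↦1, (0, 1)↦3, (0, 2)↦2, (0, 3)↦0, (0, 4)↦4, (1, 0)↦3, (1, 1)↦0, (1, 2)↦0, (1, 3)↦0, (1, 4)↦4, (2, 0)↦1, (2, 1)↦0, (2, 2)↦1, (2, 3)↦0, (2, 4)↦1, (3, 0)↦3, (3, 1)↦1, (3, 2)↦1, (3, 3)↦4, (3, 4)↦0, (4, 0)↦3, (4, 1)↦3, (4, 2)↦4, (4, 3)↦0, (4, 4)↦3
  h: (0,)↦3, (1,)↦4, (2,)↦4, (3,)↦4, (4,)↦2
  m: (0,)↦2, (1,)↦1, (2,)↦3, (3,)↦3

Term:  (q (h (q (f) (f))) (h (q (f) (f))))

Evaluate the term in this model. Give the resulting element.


value = 3

  f = 2
  f = 2
  (q (f) (f)) = q(2, 2) = 1
  (h (q (f) (f))) = h(1,) = 4
  f = 2
  f = 2
  (q (f) (f)) = q(2, 2) = 1
  (h (q (f) (f))) = h(1,) = 4
  (q (h (q (f) (f))) (h (q (f) (f)))) = q(4, 4) = 3


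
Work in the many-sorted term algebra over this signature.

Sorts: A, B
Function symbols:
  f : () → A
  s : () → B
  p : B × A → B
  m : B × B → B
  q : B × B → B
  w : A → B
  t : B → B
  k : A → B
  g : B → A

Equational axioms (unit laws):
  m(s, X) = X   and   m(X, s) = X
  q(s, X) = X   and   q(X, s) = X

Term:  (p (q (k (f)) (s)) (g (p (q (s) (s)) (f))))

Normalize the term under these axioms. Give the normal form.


normal form = (p (k (f)) (g (p (s) (f))))

1. (p (q (k (f)) (s)) (g (p (q (s) (s)) (f))))  →  (p (k (f)) (g (p (q (s) (s)) (f))))
2. (p (k (f)) (g (p (q (s) (s)) (f))))  →  (p (k (f)) (g (p (s) (f))))


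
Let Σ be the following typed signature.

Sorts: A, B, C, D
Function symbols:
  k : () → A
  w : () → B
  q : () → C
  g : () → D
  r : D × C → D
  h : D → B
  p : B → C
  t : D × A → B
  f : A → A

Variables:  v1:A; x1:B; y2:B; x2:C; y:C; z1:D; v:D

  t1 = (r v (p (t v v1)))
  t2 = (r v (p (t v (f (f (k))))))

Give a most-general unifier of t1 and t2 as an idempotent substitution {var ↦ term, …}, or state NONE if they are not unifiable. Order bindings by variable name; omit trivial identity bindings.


{v1 ↦ (f (f (k)))}


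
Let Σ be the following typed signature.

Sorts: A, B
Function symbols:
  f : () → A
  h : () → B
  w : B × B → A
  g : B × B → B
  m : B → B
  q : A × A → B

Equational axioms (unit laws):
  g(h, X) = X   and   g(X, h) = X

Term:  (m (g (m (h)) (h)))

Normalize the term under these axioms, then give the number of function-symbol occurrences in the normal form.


size = 3

1. (m (g (m (h)) (h)))  →  (m (m (h)))
normal form: (m (m (h)))


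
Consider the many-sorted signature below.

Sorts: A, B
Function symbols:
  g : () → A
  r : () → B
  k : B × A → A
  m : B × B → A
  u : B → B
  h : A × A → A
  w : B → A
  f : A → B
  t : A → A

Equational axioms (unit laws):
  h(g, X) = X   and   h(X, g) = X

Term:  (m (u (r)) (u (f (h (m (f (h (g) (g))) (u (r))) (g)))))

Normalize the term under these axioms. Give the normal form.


normal form = (m (u (r)) (u (f (m (f (g)) (u (r))))))

1. (m (u (r)) (u (f (h (m (f (h (g) (g))) (u (r))) (g)))))  →  (m (u (r)) (u (f (m (f (h (g) (g))) (u (r))))))
2. (m (u (r)) (u (f (m (f (h (g) (g))) (u (r))))))  →  (m (u (r)) (u (f (m (f (g)) (u (r))))))


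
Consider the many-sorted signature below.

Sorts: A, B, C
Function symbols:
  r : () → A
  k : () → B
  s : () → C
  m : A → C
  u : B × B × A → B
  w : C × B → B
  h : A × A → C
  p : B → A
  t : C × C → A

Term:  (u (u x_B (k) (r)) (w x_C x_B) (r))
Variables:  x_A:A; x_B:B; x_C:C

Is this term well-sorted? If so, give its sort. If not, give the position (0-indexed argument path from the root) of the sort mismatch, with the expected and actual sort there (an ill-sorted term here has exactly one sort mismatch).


    x_B : B
    (k) : B
    (r) : A
  (u x_B (k) (r)) : B
    x_C : C
    x_B : B
  (w x_C x_B) : B
  (r) : A
(u (u x_B (k) (r)) (w x_C x_B) (r)) : B

well-sorted; sort = B


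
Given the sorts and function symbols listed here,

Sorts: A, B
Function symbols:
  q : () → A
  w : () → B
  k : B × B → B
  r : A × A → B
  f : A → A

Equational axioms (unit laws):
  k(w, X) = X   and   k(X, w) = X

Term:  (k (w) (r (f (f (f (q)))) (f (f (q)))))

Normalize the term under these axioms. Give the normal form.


normal form = (r (f (f (f (q)))) (f (f (q))))

1. (k (w) (r (f (f (f (q)))) (f (f (q)))))  →  (r (f (f (f (q)))) (f (f (q))))


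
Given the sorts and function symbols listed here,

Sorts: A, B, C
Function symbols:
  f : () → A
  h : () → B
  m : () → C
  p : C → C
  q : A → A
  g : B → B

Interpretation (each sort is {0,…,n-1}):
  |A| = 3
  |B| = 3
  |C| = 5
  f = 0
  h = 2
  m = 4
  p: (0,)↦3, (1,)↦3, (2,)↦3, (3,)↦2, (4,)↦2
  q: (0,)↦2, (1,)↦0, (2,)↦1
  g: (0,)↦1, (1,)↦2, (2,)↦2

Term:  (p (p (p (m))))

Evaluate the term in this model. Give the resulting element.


value = 2

  m = 4
  (p (m)) = p(4,) = 2
  (p (p (m))) = p(2,) = 3
  (p (p (p (m)))) = p(3,) = 2


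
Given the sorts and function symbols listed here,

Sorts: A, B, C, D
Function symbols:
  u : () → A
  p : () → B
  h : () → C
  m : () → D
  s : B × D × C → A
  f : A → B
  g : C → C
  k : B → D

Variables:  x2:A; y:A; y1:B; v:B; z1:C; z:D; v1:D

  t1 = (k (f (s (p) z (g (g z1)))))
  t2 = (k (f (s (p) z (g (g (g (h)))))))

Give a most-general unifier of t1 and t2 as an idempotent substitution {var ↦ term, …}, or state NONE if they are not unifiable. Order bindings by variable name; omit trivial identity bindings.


{z1 ↦ (g (h))}


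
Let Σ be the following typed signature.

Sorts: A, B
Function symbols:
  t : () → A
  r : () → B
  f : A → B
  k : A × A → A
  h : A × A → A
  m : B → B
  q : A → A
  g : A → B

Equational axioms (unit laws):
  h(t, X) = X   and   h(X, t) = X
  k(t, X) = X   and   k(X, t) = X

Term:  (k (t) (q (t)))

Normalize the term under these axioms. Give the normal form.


normal form = (q (t))

1. (k (t) (q (t)))  →  (q (t))


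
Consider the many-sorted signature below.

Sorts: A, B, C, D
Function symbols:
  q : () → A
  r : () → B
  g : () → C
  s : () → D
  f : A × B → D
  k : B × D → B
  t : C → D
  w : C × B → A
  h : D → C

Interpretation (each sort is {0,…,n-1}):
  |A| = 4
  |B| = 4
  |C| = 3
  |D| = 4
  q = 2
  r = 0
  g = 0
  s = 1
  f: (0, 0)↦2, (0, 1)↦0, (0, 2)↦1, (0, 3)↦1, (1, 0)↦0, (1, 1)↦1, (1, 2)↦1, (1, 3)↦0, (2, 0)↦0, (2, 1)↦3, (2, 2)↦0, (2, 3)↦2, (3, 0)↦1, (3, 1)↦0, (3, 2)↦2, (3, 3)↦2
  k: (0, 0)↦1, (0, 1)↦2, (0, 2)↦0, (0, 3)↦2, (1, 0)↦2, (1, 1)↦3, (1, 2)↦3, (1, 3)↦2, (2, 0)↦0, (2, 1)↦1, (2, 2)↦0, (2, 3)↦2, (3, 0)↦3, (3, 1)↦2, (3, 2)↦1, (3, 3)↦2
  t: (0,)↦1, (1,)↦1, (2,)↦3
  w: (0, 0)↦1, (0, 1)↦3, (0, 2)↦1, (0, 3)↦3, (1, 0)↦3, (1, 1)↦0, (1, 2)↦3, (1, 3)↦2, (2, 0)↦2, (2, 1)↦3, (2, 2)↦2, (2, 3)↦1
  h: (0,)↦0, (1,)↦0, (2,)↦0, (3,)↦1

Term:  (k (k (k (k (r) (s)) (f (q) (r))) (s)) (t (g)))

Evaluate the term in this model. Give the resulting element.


  r = 0
  s = 1
  (k (r) (s)) = k(0, 1) = 2
  q = 2
  r = 0
  (f (q) (r)) = f(2, 0) = 0
  (k (k (r) (s)) (f (q) (r))) = k(2, 0) = 0
  s = 1
  (k (k (k (r) (s)) (f (q) (r))) (s)) = k(0, 1) = 2
  g = 0
  (t (g)) = t(0,) = 1
  (k (k (k (k (r) (s)) (f (q) (r))) (s)) (t (g))) = k(2, 1) = 1

value = 1


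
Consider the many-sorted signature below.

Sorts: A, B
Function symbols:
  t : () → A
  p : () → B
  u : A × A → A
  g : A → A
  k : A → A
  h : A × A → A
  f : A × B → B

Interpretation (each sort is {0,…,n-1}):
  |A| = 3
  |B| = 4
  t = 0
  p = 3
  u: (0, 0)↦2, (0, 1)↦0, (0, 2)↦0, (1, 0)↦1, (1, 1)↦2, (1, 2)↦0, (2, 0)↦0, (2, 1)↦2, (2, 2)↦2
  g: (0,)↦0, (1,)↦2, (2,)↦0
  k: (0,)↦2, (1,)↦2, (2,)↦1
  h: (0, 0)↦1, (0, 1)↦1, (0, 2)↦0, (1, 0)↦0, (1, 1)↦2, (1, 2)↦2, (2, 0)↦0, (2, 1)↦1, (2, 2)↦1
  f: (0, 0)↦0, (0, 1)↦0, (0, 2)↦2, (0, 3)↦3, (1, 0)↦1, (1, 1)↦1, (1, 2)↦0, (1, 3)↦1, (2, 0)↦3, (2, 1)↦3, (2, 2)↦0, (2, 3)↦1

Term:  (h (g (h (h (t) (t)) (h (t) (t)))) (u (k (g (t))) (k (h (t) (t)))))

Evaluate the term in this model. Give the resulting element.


value = 0

  t = 0
  t = 0
  (h (t) (t)) = h(0, 0) = 1
  t = 0
  t = 0
  (h (t) (t)) = h(0, 0) = 1
  (h (h (t) (t)) (h (t) (t))) = h(1, 1) = 2
  (g (h (h (t) (t)) (h (t) (t)))) = g(2,) = 0
  t = 0
  (g (t)) = g(0,) = 0
  (k (g (t))) = k(0,) = 2
  t = 0
  t = 0
  (h (t) (t)) = h(0, 0) = 1
  (k (h (t) (t))) = k(1,) = 2
  (u (k (g (t))) (k (h (t) (t)))) = u(2, 2) = 2
  (h (g (h (h (t) (t)) (h (t) (t)))) (u (k (g (t))) (k (h (t) (t))))) = h(0, 2) = 0


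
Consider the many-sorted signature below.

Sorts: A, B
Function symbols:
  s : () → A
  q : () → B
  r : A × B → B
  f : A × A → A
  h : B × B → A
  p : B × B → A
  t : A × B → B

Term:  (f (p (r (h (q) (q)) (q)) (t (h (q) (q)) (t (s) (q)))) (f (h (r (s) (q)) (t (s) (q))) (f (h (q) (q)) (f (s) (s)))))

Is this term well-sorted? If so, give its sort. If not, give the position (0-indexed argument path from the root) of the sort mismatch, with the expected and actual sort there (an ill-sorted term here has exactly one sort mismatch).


        (q) : B
        (q) : B
      (h (q) (q)) : A
      (q) : B
    (r (h (q) (q)) (q)) : B
        (q) : B
        (q) : B
      (h (q) (q)) : A
        (s) : A
        (q) : B
      (t (s) (q)) : B
    (t (h (q) (q)) (t (s) (q))) : B
  (p (r (h (q) (q)) (q)) (t (h (q) (q)) (t (s) (q)))) : A
        (s) : A
        (q) : B
      (r (s) (q)) : B
        (s) : A
        (q) : B
      (t (s) (q)) : B
    (h (r (s) (q)) (t (s) (q))) : A
        (q) : B
        (q) : B
      (h (q) (q)) : A
        (s) : A
        (s) : A
      (f (s) (s)) : A
    (f (h (q) (q)) (f (s) (s))) : A
  (f (h (r (s) (q)) (t (s) (q))) (f (h (q) (q)) (f (s) (s)))) : A
(f (p (r (h (q) (q)) (q)) (t (h (q) (q)) (t (s) (q)))) (f (h (r (s) (q)) (t (s) (q))) (f (h (q) (q)) (f (s) (s))))) : A

well-sorted; sort = A


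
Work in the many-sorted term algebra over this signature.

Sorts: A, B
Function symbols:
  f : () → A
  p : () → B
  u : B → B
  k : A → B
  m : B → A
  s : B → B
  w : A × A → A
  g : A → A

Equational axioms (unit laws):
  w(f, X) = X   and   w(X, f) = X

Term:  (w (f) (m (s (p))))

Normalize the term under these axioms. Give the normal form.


normal form = (m (s (p)))

1. (w (f) (m (s (p))))  →  (m (s (p)))


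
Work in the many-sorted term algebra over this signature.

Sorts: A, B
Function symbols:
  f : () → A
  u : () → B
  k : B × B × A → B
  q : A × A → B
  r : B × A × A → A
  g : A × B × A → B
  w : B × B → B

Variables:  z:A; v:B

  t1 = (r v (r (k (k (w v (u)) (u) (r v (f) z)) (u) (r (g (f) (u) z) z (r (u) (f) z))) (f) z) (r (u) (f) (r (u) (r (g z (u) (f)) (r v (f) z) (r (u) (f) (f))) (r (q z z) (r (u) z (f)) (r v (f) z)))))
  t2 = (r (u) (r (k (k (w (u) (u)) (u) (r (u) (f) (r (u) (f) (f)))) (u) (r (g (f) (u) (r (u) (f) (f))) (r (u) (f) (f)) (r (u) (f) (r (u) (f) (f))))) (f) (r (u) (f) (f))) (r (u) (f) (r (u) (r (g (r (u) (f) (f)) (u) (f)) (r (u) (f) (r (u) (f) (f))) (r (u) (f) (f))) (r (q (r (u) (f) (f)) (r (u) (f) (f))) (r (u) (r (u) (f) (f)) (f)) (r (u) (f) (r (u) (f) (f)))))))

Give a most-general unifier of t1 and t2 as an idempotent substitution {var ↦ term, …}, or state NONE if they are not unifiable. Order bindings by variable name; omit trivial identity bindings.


{v ↦ (u), z ↦ (r (u) (f) (f))}


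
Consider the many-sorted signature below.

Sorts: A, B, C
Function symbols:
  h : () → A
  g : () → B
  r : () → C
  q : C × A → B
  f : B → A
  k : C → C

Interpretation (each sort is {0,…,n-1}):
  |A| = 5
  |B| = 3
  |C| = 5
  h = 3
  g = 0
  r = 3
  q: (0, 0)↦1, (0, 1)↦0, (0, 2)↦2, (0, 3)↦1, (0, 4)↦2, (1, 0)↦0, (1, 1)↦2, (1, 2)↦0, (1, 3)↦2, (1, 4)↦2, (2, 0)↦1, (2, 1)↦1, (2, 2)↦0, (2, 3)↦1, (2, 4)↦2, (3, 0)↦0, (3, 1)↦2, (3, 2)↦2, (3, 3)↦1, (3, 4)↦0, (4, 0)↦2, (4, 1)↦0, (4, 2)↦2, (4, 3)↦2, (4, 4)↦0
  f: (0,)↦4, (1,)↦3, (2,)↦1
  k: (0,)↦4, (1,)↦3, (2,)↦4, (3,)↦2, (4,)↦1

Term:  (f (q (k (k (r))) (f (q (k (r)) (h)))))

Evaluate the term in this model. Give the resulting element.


value = 1

  r = 3
  (k (r)) = k(3,) = 2
  (k (k (r))) = k(2,) = 4
  r = 3
  (k (r)) = k(3,) = 2
  h = 3
  (q (k (r)) (h)) = q(2, 3) = 1
  (f (q (k (r)) (h))) = f(1,) = 3
  (q (k (k (r))) (f (q (k (r)) (h)))) = q(4, 3) = 2
  (f (q (k (k (r))) (f (q (k (r)) (h))))) = f(2,) = 1


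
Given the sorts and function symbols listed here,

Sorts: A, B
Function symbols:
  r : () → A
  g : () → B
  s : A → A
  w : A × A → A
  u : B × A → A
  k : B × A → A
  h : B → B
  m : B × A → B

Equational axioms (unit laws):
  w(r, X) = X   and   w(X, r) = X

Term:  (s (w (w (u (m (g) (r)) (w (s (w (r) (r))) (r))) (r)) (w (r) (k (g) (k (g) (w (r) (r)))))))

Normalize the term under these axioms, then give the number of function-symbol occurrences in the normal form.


size = 13

1. (s (w (w (u (m (g) (r)) (w (s (w (r) (r))) (r))) (r)) (w (r) (k (g) (k (g) (w (r) (r)))))))  →  (s (w (u (m (g) (r)) (w (s (w (r) (r))) (r))) (w (r) (k (g) (k (g) (w (r) (r)))))))
2. (s (w (u (m (g) (r)) (w (s (w (r) (r))) (r))) (w (r) (k (g) (k (g) (w (r) (r)))))))  →  (s (w (u (m (g) (r)) (s (w (r) (r)))) (w (r) (k (g) (k (g) (w (r) (r)))))))
3. (s (w (u (m (g) (r)) (s (w (r) (r)))) (w (r) (k (g) (k (g) (w (r) (r)))))))  →  (s (w (u (m (g) (r)) (s (r))) (w (r) (k (g) (k (g) (w (r) (r)))))))
4. (s (w (u (m (g) (r)) (s (r))) (w (r) (k (g) (k (g) (w (r) (r)))))))  →  (s (w (u (m (g) (r)) (s (r))) (k (g) (k (g) (w (r) (r))))))
5. (s (w (u (m (g) (r)) (s (r))) (k (g) (k (g) (w (r) (r))))))  →  (s (w (u (m (g) (r)) (s (r))) (k (g) (k (g) (r)))))
normal form: (s (w (u (m (g) (r)) (s (r))) (k (g) (k (g) (r)))))


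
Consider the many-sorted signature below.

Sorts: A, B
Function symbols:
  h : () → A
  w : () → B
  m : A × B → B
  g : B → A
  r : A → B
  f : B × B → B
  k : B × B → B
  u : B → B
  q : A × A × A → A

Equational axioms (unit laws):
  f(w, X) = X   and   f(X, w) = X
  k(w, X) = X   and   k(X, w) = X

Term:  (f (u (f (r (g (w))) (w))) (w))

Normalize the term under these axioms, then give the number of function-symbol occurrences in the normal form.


size = 4

1. (f (u (f (r (g (w))) (w))) (w))  →  (u (f (r (g (w))) (w)))
2. (u (f (r (g (w))) (w)))  →  (u (r (g (w))))
normal form: (u (r (g (w))))


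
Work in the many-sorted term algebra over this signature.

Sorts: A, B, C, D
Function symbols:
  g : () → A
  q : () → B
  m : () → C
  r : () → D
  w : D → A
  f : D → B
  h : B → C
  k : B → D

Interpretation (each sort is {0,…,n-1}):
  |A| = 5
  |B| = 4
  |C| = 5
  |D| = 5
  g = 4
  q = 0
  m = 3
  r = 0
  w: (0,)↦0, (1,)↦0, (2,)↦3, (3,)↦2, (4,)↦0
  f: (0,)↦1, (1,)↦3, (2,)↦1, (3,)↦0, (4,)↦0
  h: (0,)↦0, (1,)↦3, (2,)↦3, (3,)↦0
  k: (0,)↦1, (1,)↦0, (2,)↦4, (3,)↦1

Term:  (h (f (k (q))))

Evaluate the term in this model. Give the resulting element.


  q = 0
  (k (q)) = k(0,) = 1
  (f (k (q))) = f(1,) = 3
  (h (f (k (q)))) = h(3,) = 0

value = 0


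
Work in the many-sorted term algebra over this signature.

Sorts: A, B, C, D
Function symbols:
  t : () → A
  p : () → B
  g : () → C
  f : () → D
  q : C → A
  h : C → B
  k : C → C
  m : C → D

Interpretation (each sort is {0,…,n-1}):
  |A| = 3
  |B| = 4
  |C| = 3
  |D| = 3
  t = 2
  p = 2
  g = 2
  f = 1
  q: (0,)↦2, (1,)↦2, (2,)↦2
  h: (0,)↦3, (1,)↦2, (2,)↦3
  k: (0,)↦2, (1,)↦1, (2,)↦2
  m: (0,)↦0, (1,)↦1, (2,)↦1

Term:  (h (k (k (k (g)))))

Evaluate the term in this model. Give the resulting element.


  g = 2
  (k (g)) = k(2,) = 2
  (k (k (g))) = k(2,) = 2
  (k (k (k (g)))) = k(2,) = 2
  (h (k (k (k (g))))) = h(2,) = 3

value = 3


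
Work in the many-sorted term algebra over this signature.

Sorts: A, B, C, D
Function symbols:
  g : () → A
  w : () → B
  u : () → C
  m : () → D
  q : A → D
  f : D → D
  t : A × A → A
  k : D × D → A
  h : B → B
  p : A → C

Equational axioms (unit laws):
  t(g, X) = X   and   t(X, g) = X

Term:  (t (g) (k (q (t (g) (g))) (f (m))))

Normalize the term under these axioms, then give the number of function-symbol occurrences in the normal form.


1. (t (g) (k (q (t (g) (g))) (f (m))))  →  (k (q (t (g) (g))) (f (m)))
2. (k (q (t (g) (g))) (f (m)))  →  (k (q (g)) (f (m)))
normal form: (k (q (g)) (f (m)))

size = 5


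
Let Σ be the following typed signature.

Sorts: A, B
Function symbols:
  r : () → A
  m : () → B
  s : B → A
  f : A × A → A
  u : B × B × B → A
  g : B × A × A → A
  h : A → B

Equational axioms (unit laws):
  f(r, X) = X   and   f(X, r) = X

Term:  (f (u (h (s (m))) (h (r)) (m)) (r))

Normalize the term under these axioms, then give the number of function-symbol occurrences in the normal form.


1. (f (u (h (s (m))) (h (r)) (m)) (r))  →  (u (h (s (m))) (h (r)) (m))
normal form: (u (h (s (m))) (h (r)) (m))

size = 7


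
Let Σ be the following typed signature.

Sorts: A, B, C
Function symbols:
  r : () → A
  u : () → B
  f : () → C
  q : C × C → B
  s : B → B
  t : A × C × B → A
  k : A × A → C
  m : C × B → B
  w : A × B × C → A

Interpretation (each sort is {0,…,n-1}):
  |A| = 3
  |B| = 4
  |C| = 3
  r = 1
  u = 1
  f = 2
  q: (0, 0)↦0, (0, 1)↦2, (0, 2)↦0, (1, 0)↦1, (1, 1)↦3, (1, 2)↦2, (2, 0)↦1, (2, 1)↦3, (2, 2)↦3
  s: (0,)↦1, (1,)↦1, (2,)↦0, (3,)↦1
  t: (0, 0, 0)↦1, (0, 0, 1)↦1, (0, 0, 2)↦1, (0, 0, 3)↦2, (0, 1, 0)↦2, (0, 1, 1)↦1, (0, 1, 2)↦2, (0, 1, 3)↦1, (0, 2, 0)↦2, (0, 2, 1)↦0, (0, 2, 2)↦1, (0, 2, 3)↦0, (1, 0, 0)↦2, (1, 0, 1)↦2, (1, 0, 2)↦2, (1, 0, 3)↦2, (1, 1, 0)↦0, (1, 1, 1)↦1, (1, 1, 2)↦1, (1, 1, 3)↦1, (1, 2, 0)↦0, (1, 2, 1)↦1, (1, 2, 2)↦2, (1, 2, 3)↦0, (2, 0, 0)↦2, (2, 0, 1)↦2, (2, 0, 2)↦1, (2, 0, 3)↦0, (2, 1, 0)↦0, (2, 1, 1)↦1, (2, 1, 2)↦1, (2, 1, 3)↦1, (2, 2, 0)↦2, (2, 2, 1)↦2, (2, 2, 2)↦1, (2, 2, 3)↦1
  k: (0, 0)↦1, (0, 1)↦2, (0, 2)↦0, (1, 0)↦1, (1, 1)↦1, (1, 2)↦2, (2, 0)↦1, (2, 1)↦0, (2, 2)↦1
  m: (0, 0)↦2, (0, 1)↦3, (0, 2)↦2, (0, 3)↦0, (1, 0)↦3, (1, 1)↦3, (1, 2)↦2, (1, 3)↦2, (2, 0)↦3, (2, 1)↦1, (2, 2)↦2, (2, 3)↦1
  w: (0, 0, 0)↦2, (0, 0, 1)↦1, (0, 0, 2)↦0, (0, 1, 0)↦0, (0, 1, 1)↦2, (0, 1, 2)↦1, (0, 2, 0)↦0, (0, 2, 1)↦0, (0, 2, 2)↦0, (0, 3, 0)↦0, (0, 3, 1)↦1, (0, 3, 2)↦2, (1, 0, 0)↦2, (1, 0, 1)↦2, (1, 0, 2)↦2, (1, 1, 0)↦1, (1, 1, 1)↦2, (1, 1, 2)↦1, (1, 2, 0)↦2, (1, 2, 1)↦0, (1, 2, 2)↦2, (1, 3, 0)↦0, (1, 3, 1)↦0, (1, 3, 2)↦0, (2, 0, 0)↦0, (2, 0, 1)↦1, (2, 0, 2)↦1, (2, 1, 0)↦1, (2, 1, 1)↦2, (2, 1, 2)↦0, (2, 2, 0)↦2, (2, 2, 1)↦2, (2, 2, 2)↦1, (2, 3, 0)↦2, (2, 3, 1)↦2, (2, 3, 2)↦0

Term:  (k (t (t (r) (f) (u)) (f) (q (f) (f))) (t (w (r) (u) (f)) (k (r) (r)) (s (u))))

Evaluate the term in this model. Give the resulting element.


value = 2

  r = 1
  f = 2
  u = 1
  (t (r) (f) (u)) = t(1, 2, 1) = 1
  f = 2
  f = 2
  f = 2
  (q (f) (f)) = q(2, 2) = 3
  (t (t (r) (f) (u)) (f) (q (f) (f))) = t(1, 2, 3) = 0
  r = 1
  u = 1
  f = 2
  (w (r) (u) (f)) = w(1, 1, 2) = 1
  r = 1
  r = 1
  (k (r) (r)) = k(1, 1) = 1
  u = 1
  (s (u)) = s(1,) = 1
  (t (w (r) (u) (f)) (k (r) (r)) (s (u))) = t(1, 1, 1) = 1
  (k (t (t (r) (f) (u)) (f) (q (f) (f))) (t (w (r) (u) (f)) (k (r) (r)) (s (u)))) = k(0, 1) = 2
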